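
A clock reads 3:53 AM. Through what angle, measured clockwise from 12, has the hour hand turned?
The hour hand moves 30 degrees per hour and 0.5 degrees per minute.
At 3:53: (3) x 30 + 53 x 0.5 = 90 + 26.5 = 116.5 degrees

Final answer: 116.5 degrees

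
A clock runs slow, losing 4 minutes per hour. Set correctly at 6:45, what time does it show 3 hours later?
For every 60 true minutes, the faulty clock advances 60 - 4 = 56 minutes.
True elapsed: 3 hours = 180 minutes.
Faulty clock advances: 180 x 56/60 = 168 minutes (drift: 12 minutes behind).
Shown time: 6:45 + 168 minutes = 9:33.

Final answer: 9:33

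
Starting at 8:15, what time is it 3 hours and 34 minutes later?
Starting time: 8:15
Adding 34 minutes to 15 minutes: 15 + 34 = 49 minutes
Adding 3 hours: 8 + 3 = 11
Final time: 11:49

Final answer: 11:49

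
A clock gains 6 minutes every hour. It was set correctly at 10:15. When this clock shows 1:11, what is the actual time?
For every 60 true minutes, the faulty clock advances 66 minutes, so 1 faulty-clock minute corresponds to 60/66 true minutes.
From 10:15 to 1:11 on the faulty dial is 176 minutes.
True elapsed: 176 x 60/66 = 160 minutes = 2 hours and 40 minutes.
True time: 10:15 + 2 hours and 40 minutes = 12:55.

Final answer: 12:55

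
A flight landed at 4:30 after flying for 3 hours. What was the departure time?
Starting time: 4:30 = 270 total minutes past 12:00
Subtracting: 3 hours = 180 minutes
270 - 180 = 90 minutes
= 1 hour and 30 minutes past 12:00 = 1:30

Final answer: 1:30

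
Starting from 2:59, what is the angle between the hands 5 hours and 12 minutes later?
First find the time 5 hours and 12 minutes after 2:59.
Total minutes: 2 x 60 + 59 + 5 x 60 + 12 = 491.
491 mod 720 = 491 minutes = 8:11.
Now compute the angle at 8:11:
Hour hand: 8 x 30 + 11 x 0.5 = 245.5 degrees
Minute hand: 11 x 6 = 66 degrees
Difference: |245.5 - 66| = 179.5 degrees
The angle is 179.5 degrees

Final answer: 179.5 degrees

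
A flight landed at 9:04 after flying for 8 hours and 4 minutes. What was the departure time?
Starting time: 9:04 = 544 total minutes past 12:00
Subtracting: 8 hours and 4 minutes = 484 minutes
544 - 484 = 60 minutes
= 1 hour past 12:00 = 1:00

Final answer: 1:00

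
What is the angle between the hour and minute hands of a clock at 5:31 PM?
Hour hand position: 5 x 30 + 31 x 0.5 = 165.5 degrees
Minute hand position: 31 x 6 = 186 degrees
Difference: |165.5 - 186| = 20.5 degrees
The angle between the hands is 20.5 degrees

Final answer: 20.5 degrees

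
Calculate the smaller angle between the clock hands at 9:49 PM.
Hour hand position: 9 x 30 + 49 x 0.5 = 294.5 degrees
Minute hand position: 49 x 6 = 294 degrees
Difference: |294.5 - 294| = 0.5 degrees
The angle between the hands is 0.5 degrees

Final answer: 0.5 degrees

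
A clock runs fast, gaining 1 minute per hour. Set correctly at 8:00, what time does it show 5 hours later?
For every 60 true minutes, the faulty clock advances 60 + 1 = 61 minutes.
True elapsed: 5 hours = 300 minutes.
Faulty clock advances: 300 x 61/60 = 305 minutes (drift: 5 minutes ahead).
Shown time: 8:00 + 305 minutes = 1:05.

Final answer: 1:05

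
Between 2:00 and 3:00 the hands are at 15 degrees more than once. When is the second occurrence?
At t minutes past 2:00, the hour hand is at 30 x 2 + 0.5t degrees and the minute hand is at 6t degrees.
The smaller angle between them is 15 degrees when |30H - 5.5t| = 15 or |30H - 5.5t| = 345.
With H = 2, solve 30 x 2 - 5.5t = +/- target for each target:
  t = (30 x 2 - 15) / 5.5 = 8.18
  t = (30 x 2 + 15) / 5.5 = 13.64
  t = (30 x 2 - 345) / 5.5 = -51.82 (outside (0, 60))
  t = (30 x 2 + 345) / 5.5 = 73.64 (outside (0, 60))
Valid solutions in (0, 60): {8.18, 13.64} minutes.
The second occurrence is t = 13.64 minutes.
The hands form a 15-degree angle at 13.64 minutes past 2:00.

Final answer: 13.64 minutes past 2:00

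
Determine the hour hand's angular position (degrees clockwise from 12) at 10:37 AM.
The hour hand moves 30 degrees per hour and 0.5 degrees per minute.
At 10:37: (10) x 30 + 37 x 0.5 = 300 + 18.5 = 318.5 degrees

Final answer: 318.5 degrees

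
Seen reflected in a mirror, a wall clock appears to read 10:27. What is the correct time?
Reflection across the vertical (12-6) axis maps a hand at angle A degrees to (360 - A) degrees, which sends a reading of T minutes past 12:00 to (720 - T) minutes past 12:00.
Mirror reads 10:27 = 627 minutes past 12:00.
Actual time: (720 - 627) mod 720 = 93 minutes = 1:33.

Final answer: 1:33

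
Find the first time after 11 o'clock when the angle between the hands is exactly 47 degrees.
At t minutes past 11:00, the hour hand is at 30 x 11 + 0.5t degrees and the minute hand is at 6t degrees.
The smaller angle between them is 47 degrees when |30H - 5.5t| = 47 or |30H - 5.5t| = 313.
With H = 11, solve 30 x 11 - 5.5t = +/- target for each target:
  t = (30 x 11 - 47) / 5.5 = 51.45
  t = (30 x 11 + 47) / 5.5 = 68.55 (outside (0, 60))
  t = (30 x 11 - 313) / 5.5 = 3.09
  t = (30 x 11 + 313) / 5.5 = 116.91 (outside (0, 60))
Valid solutions in (0, 60): {3.09, 51.45} minutes.
The first occurrence is t = 3.09 minutes.
The hands form a 47-degree angle at 3.09 minutes past 11:00.

Final answer: 3.09 minutes past 11:00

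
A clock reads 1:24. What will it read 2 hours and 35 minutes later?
Starting time: 1:24
Adding 35 minutes to 24 minutes: 24 + 35 = 59 minutes
Adding 2 hours: 1 + 2 = 3
Final time: 3:59

Final answer: 3:59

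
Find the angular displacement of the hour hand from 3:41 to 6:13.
The hour hand moves 0.5 degrees per minute.
Time elapsed: 6:13 - 3:41 = 152 minutes
Angular displacement: 152 x 0.5 = 76 degrees

Final answer: 76 degrees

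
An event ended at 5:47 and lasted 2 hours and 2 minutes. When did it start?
Starting time: 5:47 = 347 total minutes past 12:00
Subtracting: 2 hours and 2 minutes = 122 minutes
347 - 122 = 225 minutes
= 3 hours and 45 minutes past 12:00 = 3:45

Final answer: 3:45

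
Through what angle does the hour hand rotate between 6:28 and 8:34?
The hour hand moves 0.5 degrees per minute.
Time elapsed: 8:34 - 6:28 = 126 minutes
Angular displacement: 126 x 0.5 = 63 degrees

Final answer: 63 degrees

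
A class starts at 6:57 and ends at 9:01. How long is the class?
From 6:57 to 9:01:
(9 x 60 + 1) - (6 x 60 + 57) = 541 - 417 = 124 minutes
= 2 hours and 4 minutes

Final answer: 2 hours and 4 minutes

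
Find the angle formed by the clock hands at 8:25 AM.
Hour hand position: 8 x 30 + 25 x 0.5 = 252.5 degrees
Minute hand position: 25 x 6 = 150 degrees
Difference: |252.5 - 150| = 102.5 degrees
The angle between the hands is 102.5 degrees

Final answer: 102.5 degrees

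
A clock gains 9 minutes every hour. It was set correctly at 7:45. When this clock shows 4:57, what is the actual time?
For every 60 true minutes, the faulty clock advances 69 minutes, so 1 faulty-clock minute corresponds to 60/69 true minutes.
From 7:45 to 4:57 on the faulty dial is 552 minutes.
True elapsed: 552 x 60/69 = 480 minutes = 8 hours.
True time: 7:45 + 8 hours = 3:45.

Final answer: 3:45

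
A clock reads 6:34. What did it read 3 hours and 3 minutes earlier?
Starting time: 6:34 = 394 total minutes past 12:00
Subtracting: 3 hours and 3 minutes = 183 minutes
394 - 183 = 211 minutes
= 3 hours and 31 minutes past 12:00 = 3:31

Final answer: 3:31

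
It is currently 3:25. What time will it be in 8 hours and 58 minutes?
Starting time: 3:25
Adding 58 minutes to 25 minutes: 25 + 58 = 83 minutes = 1 hour and 23 minutes
Adding 8 hours: 3 + 8 + 1 (carry) = 12
Final time: 12:23

Final answer: 12:23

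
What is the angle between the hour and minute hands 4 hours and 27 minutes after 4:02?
First find the time 4 hours and 27 minutes after 4:02.
Total minutes: 4 x 60 + 2 + 4 x 60 + 27 = 509.
509 mod 720 = 509 minutes = 8:29.
Now compute the angle at 8:29:
Hour hand: 8 x 30 + 29 x 0.5 = 254.5 degrees
Minute hand: 29 x 6 = 174 degrees
Difference: |254.5 - 174| = 80.5 degrees
The angle is 80.5 degrees

Final answer: 80.5 degrees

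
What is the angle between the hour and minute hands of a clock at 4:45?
Hour hand position: 4 x 30 + 45 x 0.5 = 142.5 degrees
Minute hand position: 45 x 6 = 270 degrees
Difference: |142.5 - 270| = 127.5 degrees
The angle between the hands is 127.5 degrees

Final answer: 127.5 degrees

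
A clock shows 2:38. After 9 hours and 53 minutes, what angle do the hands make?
First find the time 9 hours and 53 minutes after 2:38.
Total minutes: 2 x 60 + 38 + 9 x 60 + 53 = 751.
751 mod 720 = 31 minutes = 12:31.
Now compute the angle at 12:31:
Hour hand: 0 x 30 + 31 x 0.5 = 15.5 degrees
Minute hand: 31 x 6 = 186 degrees
Difference: |15.5 - 186| = 170.5 degrees
The angle is 170.5 degrees

Final answer: 170.5 degrees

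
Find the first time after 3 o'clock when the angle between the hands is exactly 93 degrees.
At t minutes past 3:00, the hour hand is at 30 x 3 + 0.5t degrees and the minute hand is at 6t degrees.
The smaller angle between them is 93 degrees when |30H - 5.5t| = 93 or |30H - 5.5t| = 267.
With H = 3, solve 30 x 3 - 5.5t = +/- target for each target:
  t = (30 x 3 - 93) / 5.5 = -0.55 (outside (0, 60))
  t = (30 x 3 + 93) / 5.5 = 33.27
  t = (30 x 3 - 267) / 5.5 = -32.18 (outside (0, 60))
  t = (30 x 3 + 267) / 5.5 = 64.91 (outside (0, 60))
Valid solutions in (0, 60): {33.27} minutes.
The first occurrence is t = 33.27 minutes.
The hands form a 93-degree angle at 33.27 minutes past 3:00.

Final answer: 33.27 minutes past 3:00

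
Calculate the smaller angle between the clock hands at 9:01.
Hour hand position: 9 x 30 + 1 x 0.5 = 270.5 degrees
Minute hand position: 1 x 6 = 6 degrees
Difference: |270.5 - 6| = 264.5 degrees
Since 264.5 > 180, the smaller angle is 360 - 264.5 = 95.5 degrees

Final answer: 95.5 degrees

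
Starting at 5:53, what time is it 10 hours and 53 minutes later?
Starting time: 5:53
Adding 53 minutes to 53 minutes: 53 + 53 = 106 minutes = 1 hour and 46 minutes
Adding 10 hours: 5 + 10 + 1 (carry) = 16 - 12 = 4
Final time: 4:46

Final answer: 4:46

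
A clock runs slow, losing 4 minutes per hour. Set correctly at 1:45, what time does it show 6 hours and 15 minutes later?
For every 60 true minutes, the faulty clock advances 60 - 4 = 56 minutes.
True elapsed: 6 hours and 15 minutes = 375 minutes.
Faulty clock advances: 375 x 56/60 = 350 minutes (drift: 25 minutes behind).
Shown time: 1:45 + 350 minutes = 7:35.

Final answer: 7:35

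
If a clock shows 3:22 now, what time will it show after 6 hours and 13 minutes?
Starting time: 3:22
Adding 13 minutes to 22 minutes: 22 + 13 = 35 minutes
Adding 6 hours: 3 + 6 = 9
Final time: 9:35

Final answer: 9:35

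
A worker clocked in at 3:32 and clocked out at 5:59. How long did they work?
From 3:32 to 5:59:
(5 x 60 + 59) - (3 x 60 + 32) = 359 - 212 = 147 minutes
= 2 hours and 27 minutes

Final answer: 2 hours and 27 minutes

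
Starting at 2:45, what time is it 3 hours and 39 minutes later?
Starting time: 2:45
Adding 39 minutes to 45 minutes: 45 + 39 = 84 minutes = 1 hour and 24 minutes
Adding 3 hours: 2 + 3 + 1 (carry) = 6
Final time: 6:24

Final answer: 6:24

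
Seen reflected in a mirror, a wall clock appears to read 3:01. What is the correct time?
Reflection across the vertical (12-6) axis maps a hand at angle A degrees to (360 - A) degrees, which sends a reading of T minutes past 12:00 to (720 - T) minutes past 12:00.
Mirror reads 3:01 = 181 minutes past 12:00.
Actual time: (720 - 181) mod 720 = 539 minutes = 8:59.

Final answer: 8:59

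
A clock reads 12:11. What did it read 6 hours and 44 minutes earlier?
Starting time: 12:11 = 11 total minutes past 12:00
Subtracting: 6 hours and 44 minutes = 404 minutes
11 - 404 = -393 (negative, add 12 hours = 720) = 327 minutes
= 5 hours and 27 minutes past 12:00 = 5:27

Final answer: 5:27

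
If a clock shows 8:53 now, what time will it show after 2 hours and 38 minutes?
Starting time: 8:53
Adding 38 minutes to 53 minutes: 53 + 38 = 91 minutes = 1 hour and 31 minutes
Adding 2 hours: 8 + 2 + 1 (carry) = 11
Final time: 11:31

Final answer: 11:31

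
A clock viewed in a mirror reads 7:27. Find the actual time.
Reflection across the vertical (12-6) axis maps a hand at angle A degrees to (360 - A) degrees, which sends a reading of T minutes past 12:00 to (720 - T) minutes past 12:00.
Mirror reads 7:27 = 447 minutes past 12:00.
Actual time: (720 - 447) mod 720 = 273 minutes = 4:33.

Final answer: 4:33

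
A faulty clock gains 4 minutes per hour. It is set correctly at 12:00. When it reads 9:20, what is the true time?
For every 60 true minutes, the faulty clock advances 64 minutes, so 1 faulty-clock minute corresponds to 60/64 true minutes.
From 12:00 to 9:20 on the faulty dial is 560 minutes.
True elapsed: 560 x 60/64 = 525 minutes = 8 hours and 45 minutes.
True time: 12:00 + 8 hours and 45 minutes = 8:45.

Final answer: 8:45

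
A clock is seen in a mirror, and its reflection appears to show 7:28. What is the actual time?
Reflection across the vertical (12-6) axis maps a hand at angle A degrees to (360 - A) degrees, which sends a reading of T minutes past 12:00 to (720 - T) minutes past 12:00.
Mirror reads 7:28 = 448 minutes past 12:00.
Actual time: (720 - 448) mod 720 = 272 minutes = 4:32.

Final answer: 4:32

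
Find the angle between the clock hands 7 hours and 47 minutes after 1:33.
First find the time 7 hours and 47 minutes after 1:33.
Total minutes: 1 x 60 + 33 + 7 x 60 + 47 = 560.
560 mod 720 = 560 minutes = 9:20.
Now compute the angle at 9:20:
Hour hand: 9 x 30 + 20 x 0.5 = 280 degrees
Minute hand: 20 x 6 = 120 degrees
Difference: |280 - 120| = 160 degrees
The angle is 160 degrees

Final answer: 160 degrees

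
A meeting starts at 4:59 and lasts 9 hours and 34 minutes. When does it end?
Starting time: 4:59
Adding 34 minutes to 59 minutes: 59 + 34 = 93 minutes = 1 hour and 33 minutes
Adding 9 hours: 4 + 9 + 1 (carry) = 14 - 12 = 2
Final time: 2:33

Final answer: 2:33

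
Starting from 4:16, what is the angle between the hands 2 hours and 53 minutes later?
First find the time 2 hours and 53 minutes after 4:16.
Total minutes: 4 x 60 + 16 + 2 x 60 + 53 = 429.
429 mod 720 = 429 minutes = 7:09.
Now compute the angle at 7:09:
Hour hand: 7 x 30 + 9 x 0.5 = 214.5 degrees
Minute hand: 9 x 6 = 54 degrees
Difference: |214.5 - 54| = 160.5 degrees
The angle is 160.5 degrees

Final answer: 160.5 degrees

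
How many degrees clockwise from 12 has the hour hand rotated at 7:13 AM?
The hour hand moves 30 degrees per hour and 0.5 degrees per minute.
At 7:13: (7) x 30 + 13 x 0.5 = 210 + 6.5 = 216.5 degrees

Final answer: 216.5 degrees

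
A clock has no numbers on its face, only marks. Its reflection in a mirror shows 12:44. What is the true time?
Reflection across the vertical (12-6) axis maps a hand at angle A degrees to (360 - A) degrees, which sends a reading of T minutes past 12:00 to (720 - T) minutes past 12:00.
Mirror reads 12:44 = 44 minutes past 12:00.
Actual time: (720 - 44) mod 720 = 676 minutes = 11:16.

Final answer: 11:16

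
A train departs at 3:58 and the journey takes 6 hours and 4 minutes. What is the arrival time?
Starting time: 3:58
Adding 4 minutes to 58 minutes: 58 + 4 = 62 minutes = 1 hour and 2 minutes
Adding 6 hours: 3 + 6 + 1 (carry) = 10
Final time: 10:02

Final answer: 10:02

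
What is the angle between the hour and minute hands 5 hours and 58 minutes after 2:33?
First find the time 5 hours and 58 minutes after 2:33.
Total minutes: 2 x 60 + 33 + 5 x 60 + 58 = 511.
511 mod 720 = 511 minutes = 8:31.
Now compute the angle at 8:31:
Hour hand: 8 x 30 + 31 x 0.5 = 255.5 degrees
Minute hand: 31 x 6 = 186 degrees
Difference: |255.5 - 186| = 69.5 degrees
The angle is 69.5 degrees

Final answer: 69.5 degrees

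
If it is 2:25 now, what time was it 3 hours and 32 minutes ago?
Starting time: 2:25 = 145 total minutes past 12:00
Subtracting: 3 hours and 32 minutes = 212 minutes
145 - 212 = -67 (negative, add 12 hours = 720) = 653 minutes
= 10 hours and 53 minutes past 12:00 = 10:53

Final answer: 10:53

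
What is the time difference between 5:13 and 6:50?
From 5:13 to 6:50:
(6 x 60 + 50) - (5 x 60 + 13) = 410 - 313 = 97 minutes
= 1 hour and 37 minutes

Final answer: 1 hour and 37 minutes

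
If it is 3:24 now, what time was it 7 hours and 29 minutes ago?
Starting time: 3:24 = 204 total minutes past 12:00
Subtracting: 7 hours and 29 minutes = 449 minutes
204 - 449 = -245 (negative, add 12 hours = 720) = 475 minutes
= 7 hours and 55 minutes past 12:00 = 7:55

Final answer: 7:55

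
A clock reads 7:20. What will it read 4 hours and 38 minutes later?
Starting time: 7:20
Adding 38 minutes to 20 minutes: 20 + 38 = 58 minutes
Adding 4 hours: 7 + 4 = 11
Final time: 11:58

Final answer: 11:58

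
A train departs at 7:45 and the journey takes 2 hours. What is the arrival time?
Starting time: 7:45
Adding 0 minutes to 45 minutes: 45 + 0 = 45 minutes
Adding 2 hours: 7 + 2 = 9
Final time: 9:45

Final answer: 9:45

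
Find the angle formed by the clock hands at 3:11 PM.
Hour hand position: 3 x 30 + 11 x 0.5 = 95.5 degrees
Minute hand position: 11 x 6 = 66 degrees
Difference: |95.5 - 66| = 29.5 degrees
The angle between the hands is 29.5 degrees

Final answer: 29.5 degrees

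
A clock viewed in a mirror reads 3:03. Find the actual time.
Reflection across the vertical (12-6) axis maps a hand at angle A degrees to (360 - A) degrees, which sends a reading of T minutes past 12:00 to (720 - T) minutes past 12:00.
Mirror reads 3:03 = 183 minutes past 12:00.
Actual time: (720 - 183) mod 720 = 537 minutes = 8:57.

Final answer: 8:57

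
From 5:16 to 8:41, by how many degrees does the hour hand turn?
The hour hand moves 0.5 degrees per minute.
Time elapsed: 8:41 - 5:16 = 205 minutes
Angular displacement: 205 x 0.5 = 102.5 degrees

Final answer: 102.5 degrees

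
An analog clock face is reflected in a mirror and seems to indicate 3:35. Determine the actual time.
Reflection across the vertical (12-6) axis maps a hand at angle A degrees to (360 - A) degrees, which sends a reading of T minutes past 12:00 to (720 - T) minutes past 12:00.
Mirror reads 3:35 = 215 minutes past 12:00.
Actual time: (720 - 215) mod 720 = 505 minutes = 8:25.

Final answer: 8:25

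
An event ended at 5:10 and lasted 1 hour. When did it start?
Starting time: 5:10 = 310 total minutes past 12:00
Subtracting: 1 hour = 60 minutes
310 - 60 = 250 minutes
= 4 hours and 10 minutes past 12:00 = 4:10

Final answer: 4:10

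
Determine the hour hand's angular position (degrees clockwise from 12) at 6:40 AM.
The hour hand moves 30 degrees per hour and 0.5 degrees per minute.
At 6:40: (6) x 30 + 40 x 0.5 = 180 + 20 = 200 degrees

Final answer: 200 degrees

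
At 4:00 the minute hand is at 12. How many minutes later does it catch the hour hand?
The minute hand gains 5.5 degrees per minute on the hour hand.
At 4:00, the hour hand is at 120 degrees and the minute hand is at 0 degrees.
The gap is 120 degrees. Time to close: 120/5.5 = 60 x 4/11 = 21.82 minutes.
The hands overlap at 21.82 minutes past 4:00.

Final answer: 21.82 minutes past 4:00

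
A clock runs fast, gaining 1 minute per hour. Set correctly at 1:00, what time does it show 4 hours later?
For every 60 true minutes, the faulty clock advances 60 + 1 = 61 minutes.
True elapsed: 4 hours = 240 minutes.
Faulty clock advances: 240 x 61/60 = 244 minutes (drift: 4 minutes ahead).
Shown time: 1:00 + 244 minutes = 5:04.

Final answer: 5:04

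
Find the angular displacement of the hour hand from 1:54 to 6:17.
The hour hand moves 0.5 degrees per minute.
Time elapsed: 6:17 - 1:54 = 263 minutes
Angular displacement: 263 x 0.5 = 131.5 degrees

Final answer: 131.5 degrees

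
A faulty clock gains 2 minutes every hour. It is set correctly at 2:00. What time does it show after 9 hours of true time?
For every 60 true minutes, the faulty clock advances 60 + 2 = 62 minutes.
True elapsed: 9 hours = 540 minutes.
Faulty clock advances: 540 x 62/60 = 558 minutes (drift: 18 minutes ahead).
Shown time: 2:00 + 558 minutes = 11:18.

Final answer: 11:18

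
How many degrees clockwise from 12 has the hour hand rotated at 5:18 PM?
The hour hand moves 30 degrees per hour and 0.5 degrees per minute.
At 5:18: (5) x 30 + 18 x 0.5 = 150 + 9 = 159 degrees

Final answer: 159 degrees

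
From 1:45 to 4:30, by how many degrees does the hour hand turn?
The hour hand moves 0.5 degrees per minute.
Time elapsed: 4:30 - 1:45 = 165 minutes
Angular displacement: 165 x 0.5 = 82.5 degrees

Final answer: 82.5 degrees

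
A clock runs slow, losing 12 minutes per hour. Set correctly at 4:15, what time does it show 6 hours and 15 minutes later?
For every 60 true minutes, the faulty clock advances 60 - 12 = 48 minutes.
True elapsed: 6 hours and 15 minutes = 375 minutes.
Faulty clock advances: 375 x 48/60 = 300 minutes (drift: 75 minutes behind).
Shown time: 4:15 + 300 minutes = 9:15.

Final answer: 9:15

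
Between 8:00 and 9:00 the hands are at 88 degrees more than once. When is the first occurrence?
At t minutes past 8:00, the hour hand is at 30 x 8 + 0.5t degrees and the minute hand is at 6t degrees.
The smaller angle between them is 88 degrees when |30H - 5.5t| = 88 or |30H - 5.5t| = 272.
With H = 8, solve 30 x 8 - 5.5t = +/- target for each target:
  t = (30 x 8 - 88) / 5.5 = 27.64
  t = (30 x 8 + 88) / 5.5 = 59.64
  t = (30 x 8 - 272) / 5.5 = -5.82 (outside (0, 60))
  t = (30 x 8 + 272) / 5.5 = 93.09 (outside (0, 60))
Valid solutions in (0, 60): {27.64, 59.64} minutes.
The first occurrence is t = 27.64 minutes.
The hands form a 88-degree angle at 27.64 minutes past 8:00.

Final answer: 27.64 minutes past 8:00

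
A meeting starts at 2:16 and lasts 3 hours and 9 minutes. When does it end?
Starting time: 2:16
Adding 9 minutes to 16 minutes: 16 + 9 = 25 minutes
Adding 3 hours: 2 + 3 = 5
Final time: 5:25

Final answer: 5:25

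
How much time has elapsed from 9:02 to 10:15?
From 9:02 to 10:15:
(10 x 60 + 15) - (9 x 60 + 2) = 615 - 542 = 73 minutes
= 1 hour and 13 minutes

Final answer: 1 hour and 13 minutes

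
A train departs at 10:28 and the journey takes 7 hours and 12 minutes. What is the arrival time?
Starting time: 10:28
Adding 12 minutes to 28 minutes: 28 + 12 = 40 minutes
Adding 7 hours: 10 + 7 = 17 - 12 = 5
Final time: 5:40

Final answer: 5:40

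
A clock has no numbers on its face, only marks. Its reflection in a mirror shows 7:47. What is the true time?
Reflection across the vertical (12-6) axis maps a hand at angle A degrees to (360 - A) degrees, which sends a reading of T minutes past 12:00 to (720 - T) minutes past 12:00.
Mirror reads 7:47 = 467 minutes past 12:00.
Actual time: (720 - 467) mod 720 = 253 minutes = 4:13.

Final answer: 4:13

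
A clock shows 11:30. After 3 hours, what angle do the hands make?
First find the time 3 hours after 11:30.
Total minutes: 11 x 60 + 30 + 3 x 60 + 0 = 870.
870 mod 720 = 150 minutes = 2:30.
Now compute the angle at 2:30:
Hour hand: 2 x 30 + 30 x 0.5 = 75 degrees
Minute hand: 30 x 6 = 180 degrees
Difference: |75 - 180| = 105 degrees
The angle is 105 degrees

Final answer: 105 degrees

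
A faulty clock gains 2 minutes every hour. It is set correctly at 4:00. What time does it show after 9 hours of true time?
For every 60 true minutes, the faulty clock advances 60 + 2 = 62 minutes.
True elapsed: 9 hours = 540 minutes.
Faulty clock advances: 540 x 62/60 = 558 minutes (drift: 18 minutes ahead).
Shown time: 4:00 + 558 minutes = 1:18.

Final answer: 1:18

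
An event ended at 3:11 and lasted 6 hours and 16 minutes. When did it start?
Starting time: 3:11 = 191 total minutes past 12:00
Subtracting: 6 hours and 16 minutes = 376 minutes
191 - 376 = -185 (negative, add 12 hours = 720) = 535 minutes
= 8 hours and 55 minutes past 12:00 = 8:55

Final answer: 8:55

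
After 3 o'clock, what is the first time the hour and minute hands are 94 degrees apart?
At t minutes past 3:00, the hour hand is at 30 x 3 + 0.5t degrees and the minute hand is at 6t degrees.
The smaller angle between them is 94 degrees when |30H - 5.5t| = 94 or |30H - 5.5t| = 266.
With H = 3, solve 30 x 3 - 5.5t = +/- target for each target:
  t = (30 x 3 - 94) / 5.5 = -0.73 (outside (0, 60))
  t = (30 x 3 + 94) / 5.5 = 33.45
  t = (30 x 3 - 266) / 5.5 = -32 (outside (0, 60))
  t = (30 x 3 + 266) / 5.5 = 64.73 (outside (0, 60))
Valid solutions in (0, 60): {33.45} minutes.
The first occurrence is t = 33.45 minutes.
The hands form a 94-degree angle at 33.45 minutes past 3:00.

Final answer: 33.45 minutes past 3:00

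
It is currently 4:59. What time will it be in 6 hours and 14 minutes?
Starting time: 4:59
Adding 14 minutes to 59 minutes: 59 + 14 = 73 minutes = 1 hour and 13 minutes
Adding 6 hours: 4 + 6 + 1 (carry) = 11
Final time: 11:13

Final answer: 11:13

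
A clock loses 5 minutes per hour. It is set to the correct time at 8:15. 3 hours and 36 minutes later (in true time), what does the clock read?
For every 60 true minutes, the faulty clock advances 60 - 5 = 55 minutes.
True elapsed: 3 hours and 36 minutes = 216 minutes.
Faulty clock advances: 216 x 55/60 = 198 minutes (drift: 18 minutes behind).
Shown time: 8:15 + 198 minutes = 11:33.

Final answer: 11:33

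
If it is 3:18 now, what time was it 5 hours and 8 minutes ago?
Starting time: 3:18 = 198 total minutes past 12:00
Subtracting: 5 hours and 8 minutes = 308 minutes
198 - 308 = -110 (negative, add 12 hours = 720) = 610 minutes
= 10 hours and 10 minutes past 12:00 = 10:10

Final answer: 10:10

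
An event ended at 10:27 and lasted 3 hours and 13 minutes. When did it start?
Starting time: 10:27 = 627 total minutes past 12:00
Subtracting: 3 hours and 13 minutes = 193 minutes
627 - 193 = 434 minutes
= 7 hours and 14 minutes past 12:00 = 7:14

Final answer: 7:14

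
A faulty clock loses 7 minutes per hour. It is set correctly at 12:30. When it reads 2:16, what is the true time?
For every 60 true minutes, the faulty clock advances 53 minutes, so 1 faulty-clock minute corresponds to 60/53 true minutes.
From 12:30 to 2:16 on the faulty dial is 106 minutes.
True elapsed: 106 x 60/53 = 120 minutes = 2 hours.
True time: 12:30 + 2 hours = 2:30.

Final answer: 2:30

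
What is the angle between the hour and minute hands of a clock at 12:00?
Hour hand position: 0 x 30 + 0 x 0.5 = 0 degrees
Minute hand position: 0 x 6 = 0 degrees
Difference: |0 - 0| = 0 degrees
The angle between the hands is 0 degrees

Final answer: 0 degrees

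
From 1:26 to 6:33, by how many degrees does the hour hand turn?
The hour hand moves 0.5 degrees per minute.
Time elapsed: 6:33 - 1:26 = 307 minutes
Angular displacement: 307 x 0.5 = 153.5 degrees

Final answer: 153.5 degrees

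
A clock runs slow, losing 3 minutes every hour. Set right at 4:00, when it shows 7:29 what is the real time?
For every 60 true minutes, the faulty clock advances 57 minutes, so 1 faulty-clock minute corresponds to 60/57 true minutes.
From 4:00 to 7:29 on the faulty dial is 209 minutes.
True elapsed: 209 x 60/57 = 220 minutes = 3 hours and 40 minutes.
True time: 4:00 + 3 hours and 40 minutes = 7:40.

Final answer: 7:40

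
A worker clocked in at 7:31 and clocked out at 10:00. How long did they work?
From 7:31 to 10:00:
(10 x 60 + 0) - (7 x 60 + 31) = 600 - 451 = 149 minutes
= 2 hours and 29 minutes

Final answer: 2 hours and 29 minutes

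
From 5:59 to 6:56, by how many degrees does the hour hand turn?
The hour hand moves 0.5 degrees per minute.
Time elapsed: 6:56 - 5:59 = 57 minutes
Angular displacement: 57 x 0.5 = 28.5 degrees

Final answer: 28.5 degrees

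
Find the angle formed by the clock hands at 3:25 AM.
Hour hand position: 3 x 30 + 25 x 0.5 = 102.5 degrees
Minute hand position: 25 x 6 = 150 degrees
Difference: |102.5 - 150| = 47.5 degrees
The angle between the hands is 47.5 degrees

Final answer: 47.5 degrees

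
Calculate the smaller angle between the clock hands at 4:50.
Hour hand position: 4 x 30 + 50 x 0.5 = 145 degrees
Minute hand position: 50 x 6 = 300 degrees
Difference: |145 - 300| = 155 degrees
The angle between the hands is 155 degrees

Final answer: 155 degrees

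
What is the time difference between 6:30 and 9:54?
From 6:30 to 9:54:
(9 x 60 + 54) - (6 x 60 + 30) = 594 - 390 = 204 minutes
= 3 hours and 24 minutes

Final answer: 3 hours and 24 minutes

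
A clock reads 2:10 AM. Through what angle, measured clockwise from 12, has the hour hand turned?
The hour hand moves 30 degrees per hour and 0.5 degrees per minute.
At 2:10: (2) x 30 + 10 x 0.5 = 60 + 5 = 65 degrees

Final answer: 65 degrees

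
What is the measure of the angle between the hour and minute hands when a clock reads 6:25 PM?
Hour hand position: 6 x 30 + 25 x 0.5 = 192.5 degrees
Minute hand position: 25 x 6 = 150 degrees
Difference: |192.5 - 150| = 42.5 degrees
The angle between the hands is 42.5 degrees

Final answer: 42.5 degrees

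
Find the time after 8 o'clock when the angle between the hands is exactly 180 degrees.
For hands to be 180 degrees apart: |30H - 5.5t| = 180
With H = 8: t = (30 x 8 + 180)/5.5 = 76.36 or t = (30 x 8 - 180)/5.5 = 10.91
First valid solution (0 < t < 60): t = 10.91 minutes
The hands are opposite at 10.91 minutes past 8:00.

Final answer: 10.91 minutes past 8:00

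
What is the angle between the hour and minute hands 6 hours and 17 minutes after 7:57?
First find the time 6 hours and 17 minutes after 7:57.
Total minutes: 7 x 60 + 57 + 6 x 60 + 17 = 854.
854 mod 720 = 134 minutes = 2:14.
Now compute the angle at 2:14:
Hour hand: 2 x 30 + 14 x 0.5 = 67 degrees
Minute hand: 14 x 6 = 84 degrees
Difference: |67 - 84| = 17 degrees
The angle is 17 degrees

Final answer: 17 degrees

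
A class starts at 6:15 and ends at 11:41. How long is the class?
From 6:15 to 11:41:
(11 x 60 + 41) - (6 x 60 + 15) = 701 - 375 = 326 minutes
= 5 hours and 26 minutes

Final answer: 5 hours and 26 minutes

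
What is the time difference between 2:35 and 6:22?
From 2:35 to 6:22:
(6 x 60 + 22) - (2 x 60 + 35) = 382 - 155 = 227 minutes
= 3 hours and 47 minutes

Final answer: 3 hours and 47 minutes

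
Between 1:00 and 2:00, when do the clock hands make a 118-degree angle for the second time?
At t minutes past 1:00, the hour hand is at 30 x 1 + 0.5t degrees and the minute hand is at 6t degrees.
The smaller angle between them is 118 degrees when |30H - 5.5t| = 118 or |30H - 5.5t| = 242.
With H = 1, solve 30 x 1 - 5.5t = +/- target for each target:
  t = (30 x 1 - 118) / 5.5 = -16 (outside (0, 60))
  t = (30 x 1 + 118) / 5.5 = 26.91
  t = (30 x 1 - 242) / 5.5 = -38.55 (outside (0, 60))
  t = (30 x 1 + 242) / 5.5 = 49.45
Valid solutions in (0, 60): {26.91, 49.45} minutes.
The second occurrence is t = 49.45 minutes.
The hands form a 118-degree angle at 49.45 minutes past 1:00.

Final answer: 49.45 minutes past 1:00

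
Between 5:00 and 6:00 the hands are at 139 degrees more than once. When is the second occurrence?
At t minutes past 5:00, the hour hand is at 30 x 5 + 0.5t degrees and the minute hand is at 6t degrees.
The smaller angle between them is 139 degrees when |30H - 5.5t| = 139 or |30H - 5.5t| = 221.
With H = 5, solve 30 x 5 - 5.5t = +/- target for each target:
  t = (30 x 5 - 139) / 5.5 = 2
  t = (30 x 5 + 139) / 5.5 = 52.55
  t = (30 x 5 - 221) / 5.5 = -12.91 (outside (0, 60))
  t = (30 x 5 + 221) / 5.5 = 67.45 (outside (0, 60))
Valid solutions in (0, 60): {2, 52.55} minutes.
The second occurrence is t = 52.55 minutes.
The hands form a 139-degree angle at 52.55 minutes past 5:00.

Final answer: 52.55 minutes past 5:00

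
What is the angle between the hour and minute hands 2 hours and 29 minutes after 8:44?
First find the time 2 hours and 29 minutes after 8:44.
Total minutes: 8 x 60 + 44 + 2 x 60 + 29 = 673.
673 mod 720 = 673 minutes = 11:13.
Now compute the angle at 11:13:
Hour hand: 11 x 30 + 13 x 0.5 = 336.5 degrees
Minute hand: 13 x 6 = 78 degrees
Difference: |336.5 - 78| = 258.5 degrees
Smaller angle: 360 - 258.5 = 101.5 degrees

Final answer: 101.5 degrees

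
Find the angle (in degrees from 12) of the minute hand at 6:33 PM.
The minute hand moves 6 degrees per minute.
At 6:33: 33 x 6 = 198 degrees

Final answer: 198 degrees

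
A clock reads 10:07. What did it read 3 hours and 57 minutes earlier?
Starting time: 10:07 = 607 total minutes past 12:00
Subtracting: 3 hours and 57 minutes = 237 minutes
607 - 237 = 370 minutes
= 6 hours and 10 minutes past 12:00 = 6:10

Final answer: 6:10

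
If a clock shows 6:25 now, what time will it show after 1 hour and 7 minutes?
Starting time: 6:25
Adding 7 minutes to 25 minutes: 25 + 7 = 32 minutes
Adding 1 hour: 6 + 1 = 7
Final time: 7:32

Final answer: 7:32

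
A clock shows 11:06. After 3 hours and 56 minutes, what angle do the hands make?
First find the time 3 hours and 56 minutes after 11:06.
Total minutes: 11 x 60 + 6 + 3 x 60 + 56 = 902.
902 mod 720 = 182 minutes = 3:02.
Now compute the angle at 3:02:
Hour hand: 3 x 30 + 2 x 0.5 = 91 degrees
Minute hand: 2 x 6 = 12 degrees
Difference: |91 - 12| = 79 degrees
The angle is 79 degrees

Final answer: 79 degrees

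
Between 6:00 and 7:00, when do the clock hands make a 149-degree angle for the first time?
At t minutes past 6:00, the hour hand is at 30 x 6 + 0.5t degrees and the minute hand is at 6t degrees.
The smaller angle between them is 149 degrees when |30H - 5.5t| = 149 or |30H - 5.5t| = 211.
With H = 6, solve 30 x 6 - 5.5t = +/- target for each target:
  t = (30 x 6 - 149) / 5.5 = 5.64
  t = (30 x 6 + 149) / 5.5 = 59.82
  t = (30 x 6 - 211) / 5.5 = -5.64 (outside (0, 60))
  t = (30 x 6 + 211) / 5.5 = 71.09 (outside (0, 60))
Valid solutions in (0, 60): {5.64, 59.82} minutes.
The first occurrence is t = 5.64 minutes.
The hands form a 149-degree angle at 5.64 minutes past 6:00.

Final answer: 5.64 minutes past 6:00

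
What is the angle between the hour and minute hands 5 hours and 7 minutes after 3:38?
First find the time 5 hours and 7 minutes after 3:38.
Total minutes: 3 x 60 + 38 + 5 x 60 + 7 = 525.
525 mod 720 = 525 minutes = 8:45.
Now compute the angle at 8:45:
Hour hand: 8 x 30 + 45 x 0.5 = 262.5 degrees
Minute hand: 45 x 6 = 270 degrees
Difference: |262.5 - 270| = 7.5 degrees
The angle is 7.5 degrees

Final answer: 7.5 degrees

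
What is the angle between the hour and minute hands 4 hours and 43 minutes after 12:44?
First find the time 4 hours and 43 minutes after 12:44.
Total minutes: 12 x 60 + 44 + 4 x 60 + 43 = 1047.
1047 mod 720 = 327 minutes = 5:27.
Now compute the angle at 5:27:
Hour hand: 5 x 30 + 27 x 0.5 = 163.5 degrees
Minute hand: 27 x 6 = 162 degrees
Difference: |163.5 - 162| = 1.5 degrees
The angle is 1.5 degrees

Final answer: 1.5 degrees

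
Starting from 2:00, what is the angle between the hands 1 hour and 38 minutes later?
First find the time 1 hour and 38 minutes after 2:00.
Total minutes: 2 x 60 + 0 + 1 x 60 + 38 = 218.
218 mod 720 = 218 minutes = 3:38.
Now compute the angle at 3:38:
Hour hand: 3 x 30 + 38 x 0.5 = 109 degrees
Minute hand: 38 x 6 = 228 degrees
Difference: |109 - 228| = 119 degrees
The angle is 119 degrees

Final answer: 119 degrees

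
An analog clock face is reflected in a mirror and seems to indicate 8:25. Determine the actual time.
Reflection across the vertical (12-6) axis maps a hand at angle A degrees to (360 - A) degrees, which sends a reading of T minutes past 12:00 to (720 - T) minutes past 12:00.
Mirror reads 8:25 = 505 minutes past 12:00.
Actual time: (720 - 505) mod 720 = 215 minutes = 3:35.

Final answer: 3:35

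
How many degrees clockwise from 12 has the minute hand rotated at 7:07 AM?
The minute hand moves 6 degrees per minute.
At 7:07: 7 x 6 = 42 degrees

Final answer: 42 degrees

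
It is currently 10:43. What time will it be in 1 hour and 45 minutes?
Starting time: 10:43
Adding 45 minutes to 43 minutes: 43 + 45 = 88 minutes = 1 hour and 28 minutes
Adding 1 hour: 10 + 1 + 1 (carry) = 12
Final time: 12:28

Final answer: 12:28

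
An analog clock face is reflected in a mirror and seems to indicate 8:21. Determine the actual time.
Reflection across the vertical (12-6) axis maps a hand at angle A degrees to (360 - A) degrees, which sends a reading of T minutes past 12:00 to (720 - T) minutes past 12:00.
Mirror reads 8:21 = 501 minutes past 12:00.
Actual time: (720 - 501) mod 720 = 219 minutes = 3:39.

Final answer: 3:39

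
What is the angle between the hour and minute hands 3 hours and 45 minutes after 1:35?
First find the time 3 hours and 45 minutes after 1:35.
Total minutes: 1 x 60 + 35 + 3 x 60 + 45 = 320.
320 mod 720 = 320 minutes = 5:20.
Now compute the angle at 5:20:
Hour hand: 5 x 30 + 20 x 0.5 = 160 degrees
Minute hand: 20 x 6 = 120 degrees
Difference: |160 - 120| = 40 degrees
The angle is 40 degrees

Final answer: 40 degrees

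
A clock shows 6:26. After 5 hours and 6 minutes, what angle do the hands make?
First find the time 5 hours and 6 minutes after 6:26.
Total minutes: 6 x 60 + 26 + 5 x 60 + 6 = 692.
692 mod 720 = 692 minutes = 11:32.
Now compute the angle at 11:32:
Hour hand: 11 x 30 + 32 x 0.5 = 346 degrees
Minute hand: 32 x 6 = 192 degrees
Difference: |346 - 192| = 154 degrees
The angle is 154 degrees

Final answer: 154 degrees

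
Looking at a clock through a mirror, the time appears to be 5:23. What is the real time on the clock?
Reflection across the vertical (12-6) axis maps a hand at angle A degrees to (360 - A) degrees, which sends a reading of T minutes past 12:00 to (720 - T) minutes past 12:00.
Mirror reads 5:23 = 323 minutes past 12:00.
Actual time: (720 - 323) mod 720 = 397 minutes = 6:37.

Final answer: 6:37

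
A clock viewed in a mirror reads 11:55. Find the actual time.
Reflection across the vertical (12-6) axis maps a hand at angle A degrees to (360 - A) degrees, which sends a reading of T minutes past 12:00 to (720 - T) minutes past 12:00.
Mirror reads 11:55 = 715 minutes past 12:00.
Actual time: (720 - 715) mod 720 = 5 minutes = 12:05.

Final answer: 12:05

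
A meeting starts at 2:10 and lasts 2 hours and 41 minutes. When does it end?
Starting time: 2:10
Adding 41 minutes to 10 minutes: 10 + 41 = 51 minutes
Adding 2 hours: 2 + 2 = 4
Final time: 4:51

Final answer: 4:51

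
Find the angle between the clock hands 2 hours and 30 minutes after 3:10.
First find the time 2 hours and 30 minutes after 3:10.
Total minutes: 3 x 60 + 10 + 2 x 60 + 30 = 340.
340 mod 720 = 340 minutes = 5:40.
Now compute the angle at 5:40:
Hour hand: 5 x 30 + 40 x 0.5 = 170 degrees
Minute hand: 40 x 6 = 240 degrees
Difference: |170 - 240| = 70 degrees
The angle is 70 degrees

Final answer: 70 degrees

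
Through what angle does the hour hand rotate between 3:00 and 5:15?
The hour hand moves 0.5 degrees per minute.
Time elapsed: 5:15 - 3:00 = 135 minutes
Angular displacement: 135 x 0.5 = 67.5 degrees

Final answer: 67.5 degrees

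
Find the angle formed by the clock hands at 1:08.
Hour hand position: 1 x 30 + 8 x 0.5 = 34 degrees
Minute hand position: 8 x 6 = 48 degrees
Difference: |34 - 48| = 14 degrees
The angle between the hands is 14 degrees

Final answer: 14 degrees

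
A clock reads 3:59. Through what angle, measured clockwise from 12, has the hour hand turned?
The hour hand moves 30 degrees per hour and 0.5 degrees per minute.
At 3:59: (3) x 30 + 59 x 0.5 = 90 + 29.5 = 119.5 degrees

Final answer: 119.5 degrees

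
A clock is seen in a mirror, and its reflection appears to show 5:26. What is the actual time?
Reflection across the vertical (12-6) axis maps a hand at angle A degrees to (360 - A) degrees, which sends a reading of T minutes past 12:00 to (720 - T) minutes past 12:00.
Mirror reads 5:26 = 326 minutes past 12:00.
Actual time: (720 - 326) mod 720 = 394 minutes = 6:34.

Final answer: 6:34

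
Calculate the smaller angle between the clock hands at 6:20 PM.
Hour hand position: 6 x 30 + 20 x 0.5 = 190 degrees
Minute hand position: 20 x 6 = 120 degrees
Difference: |190 - 120| = 70 degrees
The angle between the hands is 70 degrees

Final answer: 70 degrees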